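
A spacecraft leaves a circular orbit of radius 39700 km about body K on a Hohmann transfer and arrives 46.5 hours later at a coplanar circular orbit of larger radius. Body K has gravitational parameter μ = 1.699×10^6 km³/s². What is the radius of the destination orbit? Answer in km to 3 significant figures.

Transfer time t = 46.5 hours = 1.674×10^5 s, and t = π√(a_t³/μ).
So a_t = (μ t²/π²)^(1/3) = (1.699×10^6 × (1.674×10^5)² / π²)^(1/3) = 1.6897×10^5 km.
Since a_t = (r₁ + r₂)/2, r₂ = 2a_t − r₁ = 2×1.6897×10^5 − 39700 = 2.9824×10^5 km.

r₂ = 2.98×10^5 km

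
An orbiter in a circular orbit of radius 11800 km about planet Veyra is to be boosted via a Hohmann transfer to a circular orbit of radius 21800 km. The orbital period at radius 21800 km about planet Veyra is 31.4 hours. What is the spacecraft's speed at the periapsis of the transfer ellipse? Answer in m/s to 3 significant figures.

v = 1880 m/s

From Kepler's third law T² = 4π²r³/μ at r = 21800 km, T = 31.4 hours = 31.4 × 3600 s = 1.1304×10^5 s: μ = 4π²r³/T² = 32008.5 km³/s².
Semi-major axis of the transfer orbit: a_t = (11800 + 21800)/2 = 16800 km.
At periapsis, r = 11800 km.
Applying v² = μ(2/r − 1/a_t): v = 1.876 km/s.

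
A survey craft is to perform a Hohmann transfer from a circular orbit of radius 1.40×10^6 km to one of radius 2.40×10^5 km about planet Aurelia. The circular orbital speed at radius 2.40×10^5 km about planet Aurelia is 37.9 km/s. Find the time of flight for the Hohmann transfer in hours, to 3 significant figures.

From the circular-orbit relation v² = μ/r at r = 2.40×10^5 km: μ = v²r = (37.9)² × 2.40×10^5 = 3.44738×10^8 km³/s².
The Hohmann ellipse has a_t = (r₁ + r₂)/2 = 8.200×10^5 km.
Transfer time t = π√(a_t³/μ) = π√((8.200×10^5)³ / 3.44738×10^8) = 1.256×10^5 s.
Converting: 1.256×10^5 s ÷ 3600 s/hour = 34.9 hours.

t = 34.9 hours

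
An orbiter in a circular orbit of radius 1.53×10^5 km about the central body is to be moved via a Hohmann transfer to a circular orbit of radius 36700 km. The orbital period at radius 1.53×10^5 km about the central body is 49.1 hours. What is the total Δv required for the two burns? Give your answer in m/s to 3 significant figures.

Δv = 5050 m/s

From Kepler's third law T² = 4π²r³/μ at r = 1.53×10^5 km, T = 49.1 hours = 49.1 × 3600 s = 1.7676×10^5 s: μ = 4π²r³/T² = 4.52549×10^6 km³/s².
Semi-major axis of the transfer orbit: a_t = (1.530×10^5 + 36700)/2 = 94850 km.
Circular speed at r₁: v₁ = √(μ/r₁) = √(4.52549×10^6/1.530×10^5) = 5.439 km/s.
Transfer-orbit speed at r₁ (v² = μ(2/r − 1/a)): v_a = √[μ(2/r₁ − 1/a_t)] = 3.383 km/s.
First burn Δv₁ = |v_a − v₁| = 2.056 km/s.
Circular speed at r₂: v₂ = √(μ/r₂) = 11.105 km/s.
Transfer-orbit speed at r₂: v_p = √[μ(2/r₂ − 1/a_t)] = 14.104 km/s.
Second burn Δv₂ = |v₂ − v_p| = 2.999 km/s.
Δv = Δv₁ + Δv₂ = 2.056 + 2.999 = 5.055 km/s.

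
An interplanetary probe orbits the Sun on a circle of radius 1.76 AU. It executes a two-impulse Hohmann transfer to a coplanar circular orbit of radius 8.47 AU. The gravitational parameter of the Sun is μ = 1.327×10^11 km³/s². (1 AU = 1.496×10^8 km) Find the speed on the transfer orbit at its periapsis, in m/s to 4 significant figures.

v = 28890 m/s

In km: r₁ = 1.76 × 1.496×10^8 = 2.63296×10^8 km; r₂ = 8.47 × 1.496×10^8 = 1.267112×10^9 km.
Semi-major axis of the transfer orbit: a_t = (2.63296×10^8 + 1.267112×10^9)/2 = 7.65204×10^8 km.
The periapsis of the transfer ellipse is at r = 2.63296×10^8 km.
Vis-viva: v = √[μ(2/r − 1/a_t)] = √[1.327×10^11 × (2/2.63296×10^8 − 1/7.65204×10^8)] = 28.89 km/s.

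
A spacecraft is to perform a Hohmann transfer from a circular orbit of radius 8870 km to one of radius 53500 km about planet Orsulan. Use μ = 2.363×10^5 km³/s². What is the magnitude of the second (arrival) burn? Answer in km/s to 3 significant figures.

Δv₂ = 0.981 km/s

Transfer-ellipse semi-major axis a_t = (r₁ + r₂)/2 = (8870 + 53500)/2 = 31185 km.
Circular speed at r = 53500 km: v_c = √(μ/r) = 2.1016 km/s.
Vis-viva on the transfer ellipse at r = 53500 km gives v_t = √[μ(2/r − 1/a_t)] = 1.1208 km/s.
Δv₂ = |v_t − v_c| = |1.1208 − 2.1016| = 0.9808 km/s.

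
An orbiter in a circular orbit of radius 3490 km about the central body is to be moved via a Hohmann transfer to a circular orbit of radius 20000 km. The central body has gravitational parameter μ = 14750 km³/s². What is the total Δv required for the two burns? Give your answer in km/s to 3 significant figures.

Δv = 1.02 km/s

Transfer-ellipse semi-major axis a_t = (r₁ + r₂)/2 = (3490 + 20000)/2 = 11745 km.
Circular speed at r₁: v₁ = √(μ/r₁) = √(14750/3490) = 2.05581 km/s.
On the transfer ellipse at r₁, vis-viva equation gives v_p = √[μ(2/r₁ − 1/a_t)] = 2.68270 km/s.
First burn Δv₁ = |v_p − v₁| = 0.62689 km/s.
At r₂, v₂ = √(μ/r₂) = 0.85878 km/s.
Transfer-orbit speed at r₂: v_a = √[μ(2/r₂ − 1/a_t)] = 0.46813 km/s.
Second burn Δv₂ = |v₂ − v_a| = 0.39065 km/s.
Total Δv = Δv₁ + Δv₂ = 1.018 km/s.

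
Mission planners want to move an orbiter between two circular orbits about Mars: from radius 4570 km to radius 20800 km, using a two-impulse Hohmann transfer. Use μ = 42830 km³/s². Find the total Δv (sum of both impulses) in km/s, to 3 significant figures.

Semi-major axis of the transfer orbit: a_t = (4570 + 20800)/2 = 12685 km.
At r₁ the circular-orbit speed is v₁ = √(μ/r₁) = 3.06137 km/s.
Transfer-orbit speed at r₁ (vis-viva): v_p = √[μ(2/r₁ − 1/a_t)] = 3.92015 km/s.
First burn Δv₁ = |v_p − v₁| = 0.85878 km/s.
Circular speed at r₂: v₂ = √(μ/r₂) = 1.43497 km/s.
Transfer-orbit speed at r₂: v_a = √[μ(2/r₂ − 1/a_t)] = 0.861302 km/s.
Second burn Δv₂ = |v₂ − v_a| = 0.57367 km/s.
Total Δv = Δv₁ + Δv₂ = 1.432 km/s.

Δv = 1.43 km/s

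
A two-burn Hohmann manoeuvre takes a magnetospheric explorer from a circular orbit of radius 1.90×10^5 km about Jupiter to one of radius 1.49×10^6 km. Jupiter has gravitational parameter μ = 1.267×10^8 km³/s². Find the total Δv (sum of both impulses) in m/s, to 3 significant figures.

Δv = 13400 m/s

Semi-major axis of the transfer orbit: a_t = (1.900×10^5 + 1.490×10^6)/2 = 8.400×10^5 km.
At r₁ the circular-orbit speed is v₁ = √(μ/r₁) = 25.82329 km/s.
Transfer-orbit speed at r₁ (v² = μ(2/r − 1/a)): v_p = √[μ(2/r₁ − 1/a_t)] = 34.39260 km/s.
First burn Δv₁ = |v_p − v₁| = 8.56931 km/s.
At r₂, v₂ = √(μ/r₂) = 9.22136 km/s.
Transfer-orbit speed at r₂: v_a = √[μ(2/r₂ − 1/a_t)] = 4.38563 km/s.
Second burn Δv₂ = |v₂ − v_a| = 4.83573 km/s.
Total Δv = Δv₁ + Δv₂ = 13.41 km/s.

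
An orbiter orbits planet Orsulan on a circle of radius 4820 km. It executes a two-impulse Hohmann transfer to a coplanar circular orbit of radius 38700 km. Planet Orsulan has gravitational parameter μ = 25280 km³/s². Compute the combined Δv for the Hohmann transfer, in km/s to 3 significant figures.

Transfer-ellipse semi-major axis a_t = (r₁ + r₂)/2 = (4820 + 38700)/2 = 21760 km.
Circular speed at r₁: v₁ = √(μ/r₁) = √(25280/4820) = 2.290 km/s.
Transfer-orbit speed at r₁ (v² = μ(2/r − 1/a)): v_p = √[μ(2/r₁ − 1/a_t)] = 3.054 km/s.
First burn Δv₁ = |v_p − v₁| = 0.7640 km/s.
Circular speed at r₂: v₂ = √(μ/r₂) = 0.8082 km/s.
Transfer-orbit speed at r₂: v_a = √[μ(2/r₂ − 1/a_t)] = 0.3804 km/s.
Second burn Δv₂ = |v₂ − v_a| = 0.4278 km/s.
Δv = Δv₁ + Δv₂ = 0.7640 + 0.4278 = 1.192 km/s.

Δv = 1.19 km/s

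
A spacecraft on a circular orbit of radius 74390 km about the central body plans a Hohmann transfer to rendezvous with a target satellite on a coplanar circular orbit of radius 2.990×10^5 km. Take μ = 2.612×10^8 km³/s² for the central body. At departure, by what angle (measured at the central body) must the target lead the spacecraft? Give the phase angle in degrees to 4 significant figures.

φ = 91.19°

Semi-major axis of the transfer orbit: a_t = (74390 + 2.990×10^5)/2 = 1.86695×10^5 km.
Transfer time t = π√(a_t³/μ) = 15680 s.
Target angular speed ω₂ = √(μ/r₂³) = 9.885×10^-5 rad/s.
Angle swept by the target during transfer: ω₂·t = 1.550 rad = 88.81°.
Arrival is 180° from departure on the ellipse, so φ = 180° − 88.81° = 91.19°.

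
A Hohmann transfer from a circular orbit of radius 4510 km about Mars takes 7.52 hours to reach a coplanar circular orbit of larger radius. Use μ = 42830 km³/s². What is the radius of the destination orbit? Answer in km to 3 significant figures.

Transfer time t = 7.52 hours = 27072 s, and t = π√(a_t³/μ).
So a_t = (μ t²/π²)^(1/3) = (42830 × (27072)² / π²)^(1/3) = 14706 km.
Since a_t = (r₁ + r₂)/2, r₂ = 2a_t − r₁ = 2×14706 − 4510 = 24902 km.

r₂ = 24900 km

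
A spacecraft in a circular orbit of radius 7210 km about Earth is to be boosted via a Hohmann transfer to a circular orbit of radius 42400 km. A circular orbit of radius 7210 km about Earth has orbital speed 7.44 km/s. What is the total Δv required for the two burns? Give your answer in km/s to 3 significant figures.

From the circular-orbit relation v² = μ/r at r = 7210 km: μ = v²r = (7.44)² × 7210 = 3.99099×10^5 km³/s².
Semi-major axis of the transfer orbit: a_t = (7210 + 42400)/2 = 24805 km.
At r₁ the circular-orbit speed is v₁ = √(μ/r₁) = 7.440 km/s.
On the transfer ellipse at r₁, v² = μ(2/r − 1/a) gives v_p = √[μ(2/r₁ − 1/a_t)] = 9.727 km/s.
First burn Δv₁ = |v_p − v₁| = 2.287 km/s.
Circular speed at r₂: v₂ = √(μ/r₂) = 3.068 km/s.
Transfer-orbit speed at r₂: v_a = √[μ(2/r₂ − 1/a_t)] = 1.654 km/s.
Second burn Δv₂ = |v₂ − v_a| = 1.414 km/s.
Δv = Δv₁ + Δv₂ = 2.287 + 1.414 = 3.701 km/s.

Δv = 3.70 km/s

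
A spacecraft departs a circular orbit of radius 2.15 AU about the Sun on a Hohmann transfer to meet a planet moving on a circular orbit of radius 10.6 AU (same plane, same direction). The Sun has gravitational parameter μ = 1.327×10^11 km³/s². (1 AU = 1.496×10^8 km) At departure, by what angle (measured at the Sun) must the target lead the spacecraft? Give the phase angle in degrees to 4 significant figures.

In km: r₁ = 2.15 × 1.496×10^8 = 3.2164×10^8 km; r₂ = 10.6 × 1.496×10^8 = 1.58576×10^9 km.
Transfer-ellipse semi-major axis a_t = (r₁ + r₂)/2 = (3.2164×10^8 + 1.58576×10^9)/2 = 9.537×10^8 km.
The half-period of the transfer ellipse is t = π√(a_t³/μ) = 2.5400×10^8 s.
Target angular speed ω₂ = √(μ/r₂³) = 5.7687×10^-9 rad/s.
Angle swept by the target during transfer: ω₂·t = 1.4652 rad = 83.95°.
Arrival is 180° from departure on the ellipse, so φ = 180° − 83.95° = 96.05°.

φ = 96.05°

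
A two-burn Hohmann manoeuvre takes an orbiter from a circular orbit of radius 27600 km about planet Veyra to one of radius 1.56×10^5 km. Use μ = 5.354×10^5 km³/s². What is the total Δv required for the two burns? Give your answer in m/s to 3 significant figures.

Δv = 2170 m/s

Transfer-ellipse semi-major axis a_t = (r₁ + r₂)/2 = (27600 + 1.560×10^5)/2 = 91800 km.
Circular speed at r₁: v₁ = √(μ/r₁) = √(5.354×10^5/27600) = 4.4044 km/s.
Transfer-orbit speed at r₁ (v² = μ(2/r − 1/a)): v_p = √[μ(2/r₁ − 1/a_t)] = 5.7415 km/s.
First burn Δv₁ = |v_p − v₁| = 1.337 km/s.
At r₂, v₂ = √(μ/r₂) = 1.8526 km/s.
Transfer-orbit speed at r₂: v_a = √[μ(2/r₂ − 1/a_t)] = 1.0158 km/s.
Second burn Δv₂ = |v₂ − v_a| = 0.8368 km/s.
Total Δv = Δv₁ + Δv₂ = 2.174 km/s.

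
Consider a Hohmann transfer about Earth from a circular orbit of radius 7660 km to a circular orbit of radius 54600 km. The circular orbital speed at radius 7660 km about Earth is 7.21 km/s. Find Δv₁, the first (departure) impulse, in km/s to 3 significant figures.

Δv₁ = 2.34 km/s

From the circular-orbit relation v² = μ/r at r = 7660 km: μ = v²r = (7.21)² × 7660 = 3.98198×10^5 km³/s².
The Hohmann ellipse has a_t = (r₁ + r₂)/2 = 31130 km.
Circular speed at r = 7660 km: v_c = √(μ/r) = 7.210 km/s.
Transfer-orbit speed at the same r (vis-viva, a = a_t): v_t = √[μ(2/r − 1/a_t)] = 9.549 km/s.
Δv₁ = |v_t − v_c| = |9.549 − 7.210| = 2.339 km/s.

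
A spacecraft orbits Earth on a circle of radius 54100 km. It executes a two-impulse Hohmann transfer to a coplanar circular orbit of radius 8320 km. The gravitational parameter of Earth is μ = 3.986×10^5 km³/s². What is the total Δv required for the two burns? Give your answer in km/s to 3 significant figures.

The Hohmann ellipse has a_t = (r₁ + r₂)/2 = 31210 km.
Circular speed at r₁: v₁ = √(μ/r₁) = √(3.986×10^5/54100) = 2.714 km/s.
Transfer-orbit speed at r₁ (vis-viva equation): v_a = √[μ(2/r₁ − 1/a_t)] = 1.401 km/s.
First burn Δv₁ = |v_a − v₁| = 1.313 km/s.
At r₂, v₂ = √(μ/r₂) = 6.922 km/s.
Transfer-orbit speed at r₂: v_p = √[μ(2/r₂ − 1/a_t)] = 9.113 km/s.
Second burn Δv₂ = |v₂ − v_p| = 2.191 km/s.
Total Δv = Δv₁ + Δv₂ = 3.504 km/s.

Δv = 3.50 km/s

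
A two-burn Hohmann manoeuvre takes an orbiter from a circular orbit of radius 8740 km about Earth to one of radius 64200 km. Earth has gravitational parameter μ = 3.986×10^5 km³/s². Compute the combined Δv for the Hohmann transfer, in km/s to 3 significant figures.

The Hohmann ellipse has a_t = (r₁ + r₂)/2 = 36470 km.
At r₁ the circular-orbit speed is v₁ = √(μ/r₁) = 6.753 km/s.
On the transfer ellipse at r₁, vis-viva gives v_p = √[μ(2/r₁ − 1/a_t)] = 8.960 km/s.
First burn Δv₁ = |v_p − v₁| = 2.207 km/s.
At r₂, v₂ = √(μ/r₂) = 2.492 km/s.
Transfer-orbit speed at r₂: v_a = √[μ(2/r₂ − 1/a_t)] = 1.220 km/s.
Second burn Δv₂ = |v₂ − v_a| = 1.272 km/s.
Δv = Δv₁ + Δv₂ = 2.207 + 1.272 = 3.479 km/s.

Δv = 3.48 km/s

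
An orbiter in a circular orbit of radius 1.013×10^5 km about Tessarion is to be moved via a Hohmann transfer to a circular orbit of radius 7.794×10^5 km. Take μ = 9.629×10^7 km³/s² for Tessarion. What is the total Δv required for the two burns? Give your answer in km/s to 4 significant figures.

Semi-major axis of the transfer orbit: a_t = (1.013×10^5 + 7.794×10^5)/2 = 4.4035×10^5 km.
Circular speed at r₁: v₁ = √(μ/r₁) = √(9.629×10^7/1.013×10^5) = 30.83 km/s.
Transfer-orbit speed at r₁ (vis-viva): v_p = √[μ(2/r₁ − 1/a_t)] = 41.02 km/s.
First burn Δv₁ = |v_p − v₁| = 10.19 km/s.
At r₂, v₂ = √(μ/r₂) = 11.115 km/s.
Transfer-orbit speed at r₂: v_a = √[μ(2/r₂ − 1/a_t)] = 5.3311 km/s.
Second burn Δv₂ = |v₂ − v_a| = 5.784 km/s.
Total Δv = Δv₁ + Δv₂ = 15.97 km/s.

Δv = 15.97 km/s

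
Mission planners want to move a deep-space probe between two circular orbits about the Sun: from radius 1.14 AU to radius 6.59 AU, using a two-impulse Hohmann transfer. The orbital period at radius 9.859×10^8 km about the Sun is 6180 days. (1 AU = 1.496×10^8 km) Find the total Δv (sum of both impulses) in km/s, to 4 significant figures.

Δv = 13.83 km/s

From Kepler's third law T² = 4π²r³/μ at r = 9.859×10^8 km, T = 6180 days = 6180 × 86400 s = 5.33952×10^8 s: μ = 4π²r³/T² = 1.32695×10^11 km³/s².
In km: r₁ = 1.14 × 1.496×10^8 = 1.70544×10^8 km; r₂ = 6.59 × 1.496×10^8 = 9.85864×10^8 km.
The Hohmann ellipse has a_t = (r₁ + r₂)/2 = 5.78204×10^8 km.
Circular speed at r₁: v₁ = √(μ/r₁) = √(1.32695×10^11/1.70544×10^8) = 27.894 km/s.
Transfer-orbit speed at r₁ (vis-viva): v_p = √[μ(2/r₁ − 1/a_t)] = 36.423 km/s.
First burn Δv₁ = |v_p − v₁| = 8.529 km/s.
At r₂, v₂ = √(μ/r₂) = 11.602 km/s.
Transfer-orbit speed at r₂: v_a = √[μ(2/r₂ − 1/a_t)] = 6.3008 km/s.
Second burn Δv₂ = |v₂ − v_a| = 5.301 km/s.
Total Δv = Δv₁ + Δv₂ = 13.83 km/s.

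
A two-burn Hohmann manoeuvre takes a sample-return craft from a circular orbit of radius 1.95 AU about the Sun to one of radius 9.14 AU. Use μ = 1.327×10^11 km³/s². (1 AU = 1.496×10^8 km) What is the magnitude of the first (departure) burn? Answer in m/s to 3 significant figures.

In km: r₁ = 1.95 × 1.496×10^8 = 2.9172×10^8 km; r₂ = 9.14 × 1.496×10^8 = 1.367344×10^9 km.
Transfer-ellipse semi-major axis a_t = (r₁ + r₂)/2 = (2.9172×10^8 + 1.367344×10^9)/2 = 8.29532×10^8 km.
Circular speed at r = 2.9172×10^8 km: v_c = √(μ/r) = 21.32811 km/s.
Transfer-orbit speed at the same r (vis-viva, a = a_t): v_t = √[μ(2/r − 1/a_t)] = 27.38260 km/s.
Δv₁ = |v_t − v_c| = |27.38260 − 21.32811| = 6.054 km/s.

Δv₁ = 6050 m/s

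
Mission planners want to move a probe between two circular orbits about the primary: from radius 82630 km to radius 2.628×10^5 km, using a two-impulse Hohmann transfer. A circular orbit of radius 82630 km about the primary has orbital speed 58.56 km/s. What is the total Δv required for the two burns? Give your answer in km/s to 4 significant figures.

Δv = 23.80 km/s

From the circular-orbit relation v² = μ/r at r = 82630 km: μ = v²r = (58.56)² × 82630 = 2.83361×10^8 km³/s².
Transfer-ellipse semi-major axis a_t = (r₁ + r₂)/2 = (82630 + 2.628×10^5)/2 = 1.72715×10^5 km.
Circular speed at r₁: v₁ = √(μ/r₁) = √(2.83361×10^8/82630) = 58.56 km/s.
Transfer-orbit speed at r₁ (v² = μ(2/r − 1/a)): v_p = √[μ(2/r₁ − 1/a_t)] = 72.24 km/s.
First burn Δv₁ = |v_p − v₁| = 13.68 km/s.
Circular speed at r₂: v₂ = √(μ/r₂) = 32.8365 km/s.
Transfer-orbit speed at r₂: v_a = √[μ(2/r₂ − 1/a_t)] = 22.7123 km/s.
Second burn Δv₂ = |v₂ − v_a| = 10.12 km/s.
Total Δv = Δv₁ + Δv₂ = 23.80 km/s.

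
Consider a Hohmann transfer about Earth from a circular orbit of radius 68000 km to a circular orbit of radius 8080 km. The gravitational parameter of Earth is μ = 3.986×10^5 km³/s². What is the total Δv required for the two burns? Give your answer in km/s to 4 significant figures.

Transfer-ellipse semi-major axis a_t = (r₁ + r₂)/2 = (68000 + 8080)/2 = 38040 km.
Circular speed at r₁: v₁ = √(μ/r₁) = √(3.986×10^5/68000) = 2.421 km/s.
On the transfer ellipse at r₁, vis-viva gives v_a = √[μ(2/r₁ − 1/a_t)] = 1.116 km/s.
First burn Δv₁ = |v_a − v₁| = 1.305 km/s.
At r₂, v₂ = √(μ/r₂) = 7.024 km/s.
Transfer-orbit speed at r₂: v_p = √[μ(2/r₂ − 1/a_t)] = 9.391 km/s.
Second burn Δv₂ = |v₂ − v_p| = 2.367 km/s.
Δv = Δv₁ + Δv₂ = 1.305 + 2.367 = 3.672 km/s.

Δv = 3.672 km/s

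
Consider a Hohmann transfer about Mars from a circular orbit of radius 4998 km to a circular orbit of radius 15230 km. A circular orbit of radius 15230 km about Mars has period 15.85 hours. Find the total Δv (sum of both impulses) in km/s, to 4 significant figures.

From Kepler's third law T² = 4π²r³/μ at r = 15230 km, T = 15.85 hours = 15.85 × 3600 s = 57060 s: μ = 4π²r³/T² = 42834.7 km³/s².
Semi-major axis of the transfer orbit: a_t = (4998 + 15230)/2 = 10114 km.
At r₁ the circular-orbit speed is v₁ = √(μ/r₁) = 2.9275 km/s.
On the transfer ellipse at r₁, vis-viva gives v_p = √[μ(2/r₁ − 1/a_t)] = 3.5924 km/s.
First burn Δv₁ = |v_p − v₁| = 0.6649 km/s.
Circular speed at r₂: v₂ = √(μ/r₂) = 1.67706 km/s.
Transfer-orbit speed at r₂: v_a = √[μ(2/r₂ − 1/a_t)] = 1.17892 km/s.
Second burn Δv₂ = |v₂ − v_a| = 0.4981 km/s.
Δv = Δv₁ + Δv₂ = 0.6649 + 0.4981 = 1.163 km/s.

Δv = 1.163 km/s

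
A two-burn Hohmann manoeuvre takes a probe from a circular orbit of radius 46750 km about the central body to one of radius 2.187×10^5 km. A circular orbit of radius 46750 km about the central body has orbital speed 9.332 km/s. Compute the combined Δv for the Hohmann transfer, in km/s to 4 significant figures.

From the circular-orbit relation v² = μ/r at r = 46750 km: μ = v²r = (9.332)² × 46750 = 4.07128×10^6 km³/s².
Transfer-ellipse semi-major axis a_t = (r₁ + r₂)/2 = (46750 + 2.187×10^5)/2 = 1.32725×10^5 km.
At r₁ the circular-orbit speed is v₁ = √(μ/r₁) = 9.3320 km/s.
On the transfer ellipse at r₁, vis-viva equation gives v_p = √[μ(2/r₁ − 1/a_t)] = 11.979 km/s.
First burn Δv₁ = |v_p − v₁| = 2.647 km/s.
At r₂, v₂ = √(μ/r₂) = 4.315 km/s.
Transfer-orbit speed at r₂: v_a = √[μ(2/r₂ − 1/a_t)] = 2.561 km/s.
Second burn Δv₂ = |v₂ − v_a| = 1.754 km/s.
Δv = Δv₁ + Δv₂ = 2.647 + 1.754 = 4.401 km/s.

Δv = 4.401 km/s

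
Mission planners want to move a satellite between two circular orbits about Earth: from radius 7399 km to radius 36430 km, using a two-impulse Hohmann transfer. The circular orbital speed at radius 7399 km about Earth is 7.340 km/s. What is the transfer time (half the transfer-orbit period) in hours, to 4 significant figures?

t = 4.484 hours

From the circular-orbit relation v² = μ/r at r = 7399 km: μ = v²r = (7.340)² × 7399 = 3.98626×10^5 km³/s².
Transfer-ellipse semi-major axis a_t = (r₁ + r₂)/2 = (7399 + 36430)/2 = 21914.5 km.
Half the transfer-orbit period gives t = π√(a_t³/μ) = 16142 s.
Converting: 16142 s ÷ 3600 s/hour = 4.484 hours.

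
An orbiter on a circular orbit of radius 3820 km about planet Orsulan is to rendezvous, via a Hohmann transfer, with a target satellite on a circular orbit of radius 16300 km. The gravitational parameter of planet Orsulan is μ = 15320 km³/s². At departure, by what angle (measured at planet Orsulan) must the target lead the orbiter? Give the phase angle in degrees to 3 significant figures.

φ = 92.7°

The Hohmann ellipse has a_t = (r₁ + r₂)/2 = 10060 km.
The half-period of the transfer ellipse is t = π√(a_t³/μ) = 25610 s.
Target angular speed ω₂ = √(μ/r₂³) = 5.9477×10^-5 rad/s.
Angle swept by the target during transfer: ω₂·t = 1.5232 rad = 87.27°.
The orbiter traverses 180° on the transfer ellipse, so the target must lead by 180° − 87.27° = 92.7°.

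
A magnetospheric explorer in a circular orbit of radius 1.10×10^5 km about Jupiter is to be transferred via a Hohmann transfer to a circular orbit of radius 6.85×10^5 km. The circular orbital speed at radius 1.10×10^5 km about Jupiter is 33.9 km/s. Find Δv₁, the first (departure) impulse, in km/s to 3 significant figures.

Δv₁ = 10.6 km/s

From the circular-orbit relation v² = μ/r at r = 1.10×10^5 km: μ = v²r = (33.9)² × 1.10×10^5 = 1.26413×10^8 km³/s².
The Hohmann ellipse has a_t = (r₁ + r₂)/2 = 3.975×10^5 km.
Circular speed at r = 1.100×10^5 km: v_c = √(μ/r) = 33.90 km/s.
Transfer-orbit speed at the same r (vis-viva, a = a_t): v_t = √[μ(2/r − 1/a_t)] = 44.50 km/s.
Δv₁ = |v_t − v_c| = |44.50 − 33.90| = 10.60 km/s.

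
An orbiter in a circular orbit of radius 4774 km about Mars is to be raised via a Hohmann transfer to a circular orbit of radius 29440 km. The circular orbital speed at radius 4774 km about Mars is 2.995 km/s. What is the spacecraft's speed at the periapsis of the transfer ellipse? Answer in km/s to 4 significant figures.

v = 3.929 km/s

From the circular-orbit relation v² = μ/r at r = 4774 km: μ = v²r = (2.995)² × 4774 = 42822.9 km³/s².
Semi-major axis of the transfer orbit: a_t = (4774 + 29440)/2 = 17107 km.
At periapsis, r = 4774 km.
Applying v² = μ(2/r − 1/a_t): v = 3.929 km/s.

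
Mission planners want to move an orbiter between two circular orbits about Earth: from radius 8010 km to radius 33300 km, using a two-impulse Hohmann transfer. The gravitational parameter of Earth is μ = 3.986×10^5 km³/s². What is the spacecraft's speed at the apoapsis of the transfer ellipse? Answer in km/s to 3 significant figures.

The Hohmann ellipse has a_t = (r₁ + r₂)/2 = 20655 km.
At apoapsis, r = 33300 km.
Vis-viva: v = √[μ(2/r − 1/a_t)] = √[3.986×10^5 × (2/33300 − 1/20655)] = 2.155 km/s.

v = 2.15 km/s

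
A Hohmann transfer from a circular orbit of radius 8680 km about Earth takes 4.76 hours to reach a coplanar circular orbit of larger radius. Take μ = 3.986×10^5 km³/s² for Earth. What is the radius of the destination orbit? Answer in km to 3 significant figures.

r₂ = 36900 km

Transfer time t = 4.76 hours = 17136 s, and t = π√(a_t³/μ).
So a_t = (μ t²/π²)^(1/3) = (3.986×10^5 × (17136)² / π²)^(1/3) = 22804 km.
Since a_t = (r₁ + r₂)/2, r₂ = 2a_t − r₁ = 2×22804 − 8680 = 36928 km.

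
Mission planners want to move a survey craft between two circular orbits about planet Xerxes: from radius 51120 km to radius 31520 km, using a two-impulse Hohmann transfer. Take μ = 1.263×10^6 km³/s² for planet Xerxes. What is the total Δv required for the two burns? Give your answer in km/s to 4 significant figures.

Semi-major axis of the transfer orbit: a_t = (51120 + 31520)/2 = 41320 km.
At r₁ the circular-orbit speed is v₁ = √(μ/r₁) = 4.9706 km/s.
On the transfer ellipse at r₁, v² = μ(2/r − 1/a) gives v_a = √[μ(2/r₁ − 1/a_t)] = 4.3413 km/s.
First burn Δv₁ = |v_a − v₁| = 0.6293 km/s.
At r₂, v₂ = √(μ/r₂) = 6.33007 km/s.
Transfer-orbit speed at r₂: v_p = √[μ(2/r₂ − 1/a_t)] = 7.04083 km/s.
Second burn Δv₂ = |v₂ − v_p| = 0.7108 km/s.
Δv = Δv₁ + Δv₂ = 0.6293 + 0.7108 = 1.340 km/s.

Δv = 1.340 km/s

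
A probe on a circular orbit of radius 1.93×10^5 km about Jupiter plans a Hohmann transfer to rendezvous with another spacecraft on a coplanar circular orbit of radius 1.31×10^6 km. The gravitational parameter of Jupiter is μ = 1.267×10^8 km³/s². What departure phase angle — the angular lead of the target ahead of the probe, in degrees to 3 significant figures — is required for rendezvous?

Transfer-ellipse semi-major axis a_t = (r₁ + r₂)/2 = (1.930×10^5 + 1.310×10^6)/2 = 7.515×10^5 km.
Transfer time t = π√(a_t³/μ) = 1.818×10^5 s.
The target's mean motion on its circular orbit is ω₂ = √(μ/r₂³) = 7.507×10^-6 rad/s.
Angle swept by the target during transfer: ω₂·t = 1.365 rad = 78.21°.
The probe traverses 180° on the transfer ellipse, so the target must lead by 180° − 78.21° = 102°.

φ = 102°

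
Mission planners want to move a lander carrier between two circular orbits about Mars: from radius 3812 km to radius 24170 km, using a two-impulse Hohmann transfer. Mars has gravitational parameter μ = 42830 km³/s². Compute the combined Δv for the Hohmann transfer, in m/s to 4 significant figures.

Δv = 1690 m/s

Semi-major axis of the transfer orbit: a_t = (3812 + 24170)/2 = 13991 km.
At r₁ the circular-orbit speed is v₁ = √(μ/r₁) = 3.352 km/s.
Transfer-orbit speed at r₁ (vis-viva): v_p = √[μ(2/r₁ − 1/a_t)] = 4.406 km/s.
First burn Δv₁ = |v_p − v₁| = 1.054 km/s.
Circular speed at r₂: v₂ = √(μ/r₂) = 1.33118 km/s.
Transfer-orbit speed at r₂: v_a = √[μ(2/r₂ − 1/a_t)] = 0.694845 km/s.
Second burn Δv₂ = |v₂ − v_a| = 0.6363 km/s.
Total Δv = Δv₁ + Δv₂ = 1.690 km/s.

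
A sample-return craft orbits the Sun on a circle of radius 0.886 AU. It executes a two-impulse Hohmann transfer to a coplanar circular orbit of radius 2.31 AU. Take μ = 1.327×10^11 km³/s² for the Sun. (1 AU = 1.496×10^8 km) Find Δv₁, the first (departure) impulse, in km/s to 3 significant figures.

Δv₁ = 6.40 km/s

In km: r₁ = 0.886 × 1.496×10^8 = 1.325456×10^8 km; r₂ = 2.31 × 1.496×10^8 = 3.45576×10^8 km.
Semi-major axis of the transfer orbit: a_t = (1.325456×10^8 + 3.45576×10^8)/2 = 2.390608×10^8 km.
Circular speed at r = 1.325456×10^8 km: v_c = √(μ/r) = 31.6412 km/s.
Transfer-orbit speed at the same r (vis-viva, a = a_t): v_t = √[μ(2/r − 1/a_t)] = 38.0426 km/s.
Δv₁ = |v_t − v_c| = |38.0426 − 31.6412| = 6.401 km/s.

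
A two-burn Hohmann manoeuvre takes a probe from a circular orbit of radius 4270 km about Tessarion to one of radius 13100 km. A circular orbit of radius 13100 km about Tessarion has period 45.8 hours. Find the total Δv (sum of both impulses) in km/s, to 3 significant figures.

From Kepler's third law T² = 4π²r³/μ at r = 13100 km, T = 45.8 hours = 45.8 × 3600 s = 1.6488×10^5 s: μ = 4π²r³/T² = 3264.66 km³/s².
The Hohmann ellipse has a_t = (r₁ + r₂)/2 = 8685 km.
At r₁ the circular-orbit speed is v₁ = √(μ/r₁) = 0.87439 km/s.
Transfer-orbit speed at r₁ (vis-viva equation): v_p = √[μ(2/r₁ − 1/a_t)] = 1.0739 km/s.
First burn Δv₁ = |v_p − v₁| = 0.1995 km/s.
At r₂, v₂ = √(μ/r₂) = 0.4992 km/s.
Transfer-orbit speed at r₂: v_a = √[μ(2/r₂ − 1/a_t)] = 0.3500 km/s.
Second burn Δv₂ = |v₂ − v_a| = 0.1492 km/s.
Total Δv = Δv₁ + Δv₂ = 0.3487 km/s.

Δv = 0.349 km/s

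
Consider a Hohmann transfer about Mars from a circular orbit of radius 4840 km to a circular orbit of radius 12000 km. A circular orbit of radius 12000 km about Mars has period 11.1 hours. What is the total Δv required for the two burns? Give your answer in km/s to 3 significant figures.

From Kepler's third law T² = 4π²r³/μ at r = 12000 km, T = 11.1 hours = 11.1 × 3600 s = 39960 s: μ = 4π²r³/T² = 42722.1 km³/s².
Transfer-ellipse semi-major axis a_t = (r₁ + r₂)/2 = (4840 + 12000)/2 = 8420 km.
Circular speed at r₁: v₁ = √(μ/r₁) = √(42722.1/4840) = 2.9710 km/s.
On the transfer ellipse at r₁, vis-viva equation gives v_p = √[μ(2/r₁ − 1/a_t)] = 3.5468 km/s.
First burn Δv₁ = |v_p − v₁| = 0.5758 km/s.
Circular speed at r₂: v₂ = √(μ/r₂) = 1.8868 km/s.
Transfer-orbit speed at r₂: v_a = √[μ(2/r₂ − 1/a_t)] = 1.4305 km/s.
Second burn Δv₂ = |v₂ − v_a| = 0.4563 km/s.
Total Δv = Δv₁ + Δv₂ = 1.032 km/s.

Δv = 1.03 km/s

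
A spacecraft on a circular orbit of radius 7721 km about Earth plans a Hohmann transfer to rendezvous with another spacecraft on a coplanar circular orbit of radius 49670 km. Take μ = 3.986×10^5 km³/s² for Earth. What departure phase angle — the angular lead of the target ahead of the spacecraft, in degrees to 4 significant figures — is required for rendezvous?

φ = 101.0°

Semi-major axis of the transfer orbit: a_t = (7721 + 49670)/2 = 28695.5 km.
Transfer time t = π√(a_t³/μ) = 24188 s.
The target's mean motion on its circular orbit is ω₂ = √(μ/r₂³) = 5.7033×10^-5 rad/s.
Angle swept by the target during transfer: ω₂·t = 1.3795 rad = 79.04°.
The spacecraft traverses 180° on the transfer ellipse, so the target must lead by 180° − 79.04° = 101.0°.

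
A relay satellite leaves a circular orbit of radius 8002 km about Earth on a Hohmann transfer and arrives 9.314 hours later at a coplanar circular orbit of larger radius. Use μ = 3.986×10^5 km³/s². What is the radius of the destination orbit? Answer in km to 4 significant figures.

Transfer time t = 9.314 hours = 33530.4 s, and t = π√(a_t³/μ).
So a_t = (μ t²/π²)^(1/3) = (3.986×10^5 × (33530.4)² / π²)^(1/3) = 35676 km.
Since a_t = (r₁ + r₂)/2, r₂ = 2a_t − r₁ = 2×35676 − 8002 = 63350 km.

r₂ = 63350 km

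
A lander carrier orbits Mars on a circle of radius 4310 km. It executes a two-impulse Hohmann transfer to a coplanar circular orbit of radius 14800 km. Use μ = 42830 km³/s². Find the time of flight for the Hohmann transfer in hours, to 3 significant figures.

t = 3.94 hours

Semi-major axis of the transfer orbit: a_t = (4310 + 14800)/2 = 9555 km.
Half the transfer-orbit period gives t = π√(a_t³/μ) = 14180 s.
Converting: 14180 s ÷ 3600 s/hour = 3.94 hours.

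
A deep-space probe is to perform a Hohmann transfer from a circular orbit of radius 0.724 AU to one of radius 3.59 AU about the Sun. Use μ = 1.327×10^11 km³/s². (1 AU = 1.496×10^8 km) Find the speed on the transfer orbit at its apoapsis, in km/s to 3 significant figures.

v = 9.11 km/s

In km: r₁ = 0.724 × 1.496×10^8 = 1.083104×10^8 km; r₂ = 3.59 × 1.496×10^8 = 5.37064×10^8 km.
Semi-major axis of the transfer orbit: a_t = (1.083104×10^8 + 5.37064×10^8)/2 = 3.226872×10^8 km.
The apoapsis of the transfer ellipse is at r = 5.37064×10^8 km.
Vis-viva: v = √[μ(2/r − 1/a_t)] = √[1.327×10^11 × (2/5.37064×10^8 − 1/3.226872×10^8)] = 9.107 km/s.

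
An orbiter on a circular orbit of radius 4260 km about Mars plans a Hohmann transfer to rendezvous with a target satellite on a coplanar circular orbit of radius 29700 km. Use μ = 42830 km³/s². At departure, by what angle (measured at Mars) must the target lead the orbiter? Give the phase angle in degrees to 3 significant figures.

φ = 102°

Transfer-ellipse semi-major axis a_t = (r₁ + r₂)/2 = (4260 + 29700)/2 = 16980 km.
Transfer time t = π√(a_t³/μ) = 33590 s.
The target's mean motion on its circular orbit is ω₂ = √(μ/r₂³) = 4.043×10^-5 rad/s.
Angle swept by the target during transfer: ω₂·t = 1.358 rad = 77.81°.
The orbiter traverses 180° on the transfer ellipse, so the target must lead by 180° − 77.81° = 102°.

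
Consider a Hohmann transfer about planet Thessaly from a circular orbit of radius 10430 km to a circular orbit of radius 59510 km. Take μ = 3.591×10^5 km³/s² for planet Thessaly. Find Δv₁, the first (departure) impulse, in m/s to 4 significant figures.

Semi-major axis of the transfer orbit: a_t = (10430 + 59510)/2 = 34970 km.
Circular speed at r = 10430 km: v_c = √(μ/r) = 5.8677 km/s.
Transfer-orbit speed at the same r (vis-viva, a = a_t): v_t = √[μ(2/r − 1/a_t)] = 7.6544 km/s.
Δv₁ = |v_t − v_c| = |7.6544 − 5.8677| = 1.787 km/s.

Δv₁ = 1787 m/s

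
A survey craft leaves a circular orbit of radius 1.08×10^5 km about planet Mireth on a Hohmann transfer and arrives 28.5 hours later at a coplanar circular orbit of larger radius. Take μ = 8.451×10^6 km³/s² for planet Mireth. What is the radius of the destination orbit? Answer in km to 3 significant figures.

Transfer time t = 28.5 hours = 1.026×10^5 s, and t = π√(a_t³/μ).
So a_t = (μ t²/π²)^(1/3) = (8.451×10^6 × (1.026×10^5)² / π²)^(1/3) = 2.0811×10^5 km.
Since a_t = (r₁ + r₂)/2, r₂ = 2a_t − r₁ = 2×2.0811×10^5 − 1.080×10^5 = 3.0822×10^5 km.

r₂ = 3.08×10^5 km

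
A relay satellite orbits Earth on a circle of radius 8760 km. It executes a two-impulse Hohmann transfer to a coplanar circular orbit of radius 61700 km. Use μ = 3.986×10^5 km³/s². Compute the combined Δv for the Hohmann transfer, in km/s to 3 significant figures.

Transfer-ellipse semi-major axis a_t = (r₁ + r₂)/2 = (8760 + 61700)/2 = 35230 km.
Circular speed at r₁: v₁ = √(μ/r₁) = √(3.986×10^5/8760) = 6.7455 km/s.
On the transfer ellipse at r₁, vis-viva equation gives v_p = √[μ(2/r₁ − 1/a_t)] = 8.9269 km/s.
First burn Δv₁ = |v_p − v₁| = 2.1814 km/s.
At r₂, v₂ = √(μ/r₂) = 2.5417 km/s.
Transfer-orbit speed at r₂: v_a = √[μ(2/r₂ − 1/a_t)] = 1.2674 km/s.
Second burn Δv₂ = |v₂ − v_a| = 1.2743 km/s.
Δv = Δv₁ + Δv₂ = 2.1814 + 1.2743 = 3.456 km/s.

Δv = 3.46 km/s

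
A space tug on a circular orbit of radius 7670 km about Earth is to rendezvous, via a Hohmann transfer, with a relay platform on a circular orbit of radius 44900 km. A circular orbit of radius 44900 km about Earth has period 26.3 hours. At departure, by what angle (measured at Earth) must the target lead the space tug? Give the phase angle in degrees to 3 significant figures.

From Kepler's third law T² = 4π²r³/μ at r = 44900 km, T = 26.3 hours = 26.3 × 3600 s = 94680 s: μ = 4π²r³/T² = 3.98641×10^5 km³/s².
Semi-major axis of the transfer orbit: a_t = (7670 + 44900)/2 = 26285 km.
The half-period of the transfer ellipse is t = π√(a_t³/μ) = 21200 s.
Target angular speed ω₂ = √(μ/r₂³) = 6.636×10^-5 rad/s.
Angle swept by the target during transfer: ω₂·t = 1.407 rad = 80.62°.
The space tug traverses 180° on the transfer ellipse, so the target must lead by 180° − 80.62° = 99.4°.

φ = 99.4°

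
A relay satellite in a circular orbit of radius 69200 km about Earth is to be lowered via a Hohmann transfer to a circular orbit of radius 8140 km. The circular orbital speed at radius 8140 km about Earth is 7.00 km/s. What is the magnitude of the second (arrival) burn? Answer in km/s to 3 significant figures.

From the circular-orbit relation v² = μ/r at r = 8140 km: μ = v²r = (7.00)² × 8140 = 3.98860×10^5 km³/s².
Semi-major axis of the transfer orbit: a_t = (69200 + 8140)/2 = 38670 km.
On the circular orbit at r = 8140 km, v_c = √(μ/r) = 7.000 km/s.
Transfer-orbit speed at the same r (vis-viva, a = a_t): v_t = √[μ(2/r − 1/a_t)] = 9.364 km/s.
Δv₂ = |v_t − v_c| = |9.364 − 7.000| = 2.364 km/s.

Δv₂ = 2.36 km/s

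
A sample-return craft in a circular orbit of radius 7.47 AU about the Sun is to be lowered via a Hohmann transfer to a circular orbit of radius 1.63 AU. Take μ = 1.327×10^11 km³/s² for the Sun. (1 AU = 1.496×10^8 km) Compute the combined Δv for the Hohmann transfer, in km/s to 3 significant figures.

Δv = 10.9 km/s

In km: r₁ = 7.47 × 1.496×10^8 = 1.117512×10^9 km; r₂ = 1.63 × 1.496×10^8 = 2.43848×10^8 km.
Semi-major axis of the transfer orbit: a_t = (1.117512×10^9 + 2.43848×10^8)/2 = 6.8068×10^8 km.
Circular speed at r₁: v₁ = √(μ/r₁) = √(1.327×10^11/1.117512×10^9) = 10.897 km/s.
Transfer-orbit speed at r₁ (vis-viva): v_a = √[μ(2/r₁ − 1/a_t)] = 6.5223 km/s.
First burn Δv₁ = |v_a − v₁| = 4.375 km/s.
Circular speed at r₂: v₂ = √(μ/r₂) = 23.328 km/s.
Transfer-orbit speed at r₂: v_p = √[μ(2/r₂ − 1/a_t)] = 29.890 km/s.
Second burn Δv₂ = |v₂ − v_p| = 6.562 km/s.
Total Δv = Δv₁ + Δv₂ = 10.94 km/s.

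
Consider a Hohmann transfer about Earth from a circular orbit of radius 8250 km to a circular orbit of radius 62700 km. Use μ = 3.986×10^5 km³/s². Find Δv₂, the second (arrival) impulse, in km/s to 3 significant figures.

Δv₂ = 1.31 km/s

The Hohmann ellipse has a_t = (r₁ + r₂)/2 = 35475 km.
On the circular orbit at r = 62700 km, v_c = √(μ/r) = 2.521 km/s.
Transfer-orbit speed at the same r (vis-viva, a = a_t): v_t = √[μ(2/r − 1/a_t)] = 1.216 km/s.
Δv₂ = |v_t − v_c| = |1.216 − 2.521| = 1.305 km/s.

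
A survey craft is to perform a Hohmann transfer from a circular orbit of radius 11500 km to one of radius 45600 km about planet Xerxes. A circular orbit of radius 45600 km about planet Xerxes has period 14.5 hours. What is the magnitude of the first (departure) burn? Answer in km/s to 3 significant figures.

Δv₁ = 2.88 km/s

From Kepler's third law T² = 4π²r³/μ at r = 45600 km, T = 14.5 hours = 14.5 × 3600 s = 52200 s: μ = 4π²r³/T² = 1.37377×10^6 km³/s².
Semi-major axis of the transfer orbit: a_t = (11500 + 45600)/2 = 28550 km.
On the circular orbit at r = 11500 km, v_c = √(μ/r) = 10.930 km/s.
Transfer-orbit speed at the same r (vis-viva, a = a_t): v_t = √[μ(2/r − 1/a_t)] = 13.813 km/s.
Δv₁ = |v_t − v_c| = |13.813 − 10.930| = 2.883 km/s.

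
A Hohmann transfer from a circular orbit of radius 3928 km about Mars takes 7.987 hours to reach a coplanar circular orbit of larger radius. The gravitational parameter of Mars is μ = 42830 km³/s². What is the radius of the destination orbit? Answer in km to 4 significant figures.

r₂ = 26690 km

Transfer time t = 7.987 hours = 28753.2 s, and t = π√(a_t³/μ).
So a_t = (μ t²/π²)^(1/3) = (42830 × (28753.2)² / π²)^(1/3) = 15309 km.
Since a_t = (r₁ + r₂)/2, r₂ = 2a_t − r₁ = 2×15309 − 3928 = 26690 km.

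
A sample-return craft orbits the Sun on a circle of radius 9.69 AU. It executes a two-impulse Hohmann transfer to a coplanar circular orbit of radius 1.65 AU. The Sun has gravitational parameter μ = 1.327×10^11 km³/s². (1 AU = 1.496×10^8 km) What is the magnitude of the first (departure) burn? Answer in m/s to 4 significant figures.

In km: r₁ = 9.69 × 1.496×10^8 = 1.449624×10^9 km; r₂ = 1.65 × 1.496×10^8 = 2.4684×10^8 km.
The Hohmann ellipse has a_t = (r₁ + r₂)/2 = 8.48232×10^8 km.
On the circular orbit at r = 1.449624×10^9 km, v_c = √(μ/r) = 9.5677 km/s.
Vis-viva on the transfer ellipse at r = 1.449624×10^9 km gives v_t = √[μ(2/r − 1/a_t)] = 5.1613 km/s.
Δv₁ = |v_t − v_c| = |5.1613 − 9.5677| = 4.406 km/s.

Δv₁ = 4406 m/s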